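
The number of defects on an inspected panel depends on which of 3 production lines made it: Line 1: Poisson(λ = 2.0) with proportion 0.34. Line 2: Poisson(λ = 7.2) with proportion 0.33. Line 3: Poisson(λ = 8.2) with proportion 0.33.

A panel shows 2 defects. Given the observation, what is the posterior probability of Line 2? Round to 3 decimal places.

0.063

The responsibility of component k is P(Z=k) f_k(x) divided by Σ_j P(Z=j) f_j(x).
Evaluate each component's likelihood at the observed value:
  L_1 = e^(−2.0)·2.0^2/2! = 0.270671
  L_2 = e^(−7.2)·7.2^2/2! = 0.0193515
  L_3 = e^(−8.2)·8.2^2/2! = 0.00923385
Prior × likelihood for each component:
  P(Z=1)·L_1 = 0.34 × 0.270671 = 0.092028
  P(Z=2)·L_2 = 0.33 × 0.0193515 = 0.006386
  P(Z=3)·L_3 = 0.33 × 0.00923385 = 0.00304717
Marginal: 0.092028 + 0.006386 + 0.00304717 = 0.101461
So the posterior for Line 2 is 0.006386 / 0.101461 ≈ 0.063.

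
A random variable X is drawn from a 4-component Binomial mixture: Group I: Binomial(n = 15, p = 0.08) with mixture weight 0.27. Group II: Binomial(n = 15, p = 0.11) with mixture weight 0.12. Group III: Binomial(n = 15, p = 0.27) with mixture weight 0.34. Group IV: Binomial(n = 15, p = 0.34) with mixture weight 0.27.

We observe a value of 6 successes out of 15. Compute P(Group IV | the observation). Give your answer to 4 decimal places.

0.5576

P(component k | x) = w_k·f_k(x) / marginal(x), where marginal(x) = Σ_j w_j·f_j(x).
Binomial probabilities:
  p_I = C(15,6)·0.08^6·0.92^9 = 5005·2.62144e-07·0.472161 = 0.00061949
  p_II = C(15,6)·0.11^6·0.89^9 = 5005·1.77156e-06·0.350356 = 0.00310649
  p_III = C(15,6)·0.27^6·0.73^9 = 5005·0.00038742·0.0588716 = 0.114154
  p_IV = C(15,6)·0.34^6·0.66^9 = 5005·0.0015448·0.0237627 = 0.183727
Weight by the priors:
  w_I·p_I = 0.27 × 0.00061949 = 0.000167262
  w_II·p_II = 0.12 × 0.00310649 = 0.000372779
  w_III·p_III = 0.34 × 0.114154 = 0.0388125
  w_IV·p_IV = 0.27 × 0.183727 = 0.0496063
Marginal: 0.000167262 + 0.000372779 + 0.0388125 + 0.0496063 = 0.0889588
P(Group IV | 6 successes out of 15) = 0.0496063 / 0.0889588 ≈ 0.5576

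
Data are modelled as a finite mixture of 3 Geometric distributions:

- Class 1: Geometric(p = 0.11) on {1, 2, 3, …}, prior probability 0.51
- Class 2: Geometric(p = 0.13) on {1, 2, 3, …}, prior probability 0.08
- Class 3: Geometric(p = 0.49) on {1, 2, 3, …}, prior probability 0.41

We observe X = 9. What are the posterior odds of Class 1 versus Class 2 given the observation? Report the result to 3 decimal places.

Since P(k|x) ∝ P(Z=k) f_k(x), the posterior odds are P(Z=i) f_i(x) / (P(Z=j) f_j(x)).
Geometric probabilities:
  f_1 = 0.11·(1−0.11)^8 = 0.11·0.393659 = 0.0433025
  f_2 = 0.13·(1−0.13)^8 = 0.13·0.328212 = 0.0426675
  f_3 = 0.49·(1−0.49)^8 = 0.49·0.00457679 = 0.00224263
0.0220843 / 0.0034134 ≈ 6.470

6.470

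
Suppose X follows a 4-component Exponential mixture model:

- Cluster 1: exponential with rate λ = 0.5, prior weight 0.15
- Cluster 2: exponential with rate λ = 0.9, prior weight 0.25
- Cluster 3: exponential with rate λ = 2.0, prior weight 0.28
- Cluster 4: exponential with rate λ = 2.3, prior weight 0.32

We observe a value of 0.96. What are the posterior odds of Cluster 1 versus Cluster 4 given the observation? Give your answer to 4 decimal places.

Since P(k|x) ∝ P(Z=k) f_k(x), the posterior odds are P(Z=i) f_i(x) / (P(Z=j) f_j(x)).
Component likelihoods at x = 0.96:
  p_1 = 0.309392
  p_2 = 0.379326
  p_3 = 0.293214
  p_4 = 0.252817
Posterior odds = (P(Z=1)·p_1) / (P(Z=4)·p_4) = (0.15·0.309392) / (0.32·0.252817) = 0.0464088 / 0.0809013 ≈ 0.5736

0.5736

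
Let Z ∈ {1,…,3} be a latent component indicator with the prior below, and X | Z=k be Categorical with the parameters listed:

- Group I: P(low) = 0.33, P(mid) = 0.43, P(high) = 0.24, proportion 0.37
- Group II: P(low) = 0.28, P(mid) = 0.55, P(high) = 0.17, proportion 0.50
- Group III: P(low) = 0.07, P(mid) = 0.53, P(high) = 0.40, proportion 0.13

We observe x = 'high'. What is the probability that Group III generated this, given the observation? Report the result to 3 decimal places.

0.230

Posterior ∝ prior × likelihood, so P(k | x) ∝ π_k f_k(x); normalise over all components.
Component likelihoods at x = 'high':
  L_I = 0.24
  L_II = 0.17
  L_III = 0.4
Multiply by the mixture weights:
  π_I·L_I = 0.37 × 0.24 = 0.0888
  π_II·L_II = 0.50 × 0.17 = 0.085
  π_III·L_III = 0.13 × 0.4 = 0.052
Evidence: 0.0888 + 0.085 + 0.052 = 0.2258
Responsibility of Group III: 0.052 / 0.2258 ≈ 0.230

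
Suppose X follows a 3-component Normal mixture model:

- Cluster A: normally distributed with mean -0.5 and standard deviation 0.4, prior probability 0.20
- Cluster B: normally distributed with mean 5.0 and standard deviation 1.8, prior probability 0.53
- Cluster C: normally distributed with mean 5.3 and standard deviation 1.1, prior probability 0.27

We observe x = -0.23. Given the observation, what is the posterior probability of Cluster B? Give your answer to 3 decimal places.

0.011

The responsibility of component k is P(Z=k) f_k(x) divided by Σ_j P(Z=j) f_j(x).
Evaluate each component's likelihood at the observed value:
  p_A = (1/(0.4·√(2π)))·exp(−(-0.23−-0.5)²/(2·0.4²)) = 0.997356·exp(-0.22781) = 0.794168
  p_B = (1/(1.8·√(2π)))·exp(−(-0.23−5.0)²/(2·1.8²)) = 0.221635·exp(-4.22113) = 0.00325406
  p_C = (1/(1.1·√(2π)))·exp(−(-0.23−5.3)²/(2·1.1²)) = 0.362675·exp(-12.63674) = 1.17883e-06
Prior × likelihood for each component:
  P(Z=A)·p_A = 0.20 × 0.794168 = 0.158834
  P(Z=B)·p_B = 0.53 × 0.00325406 = 0.00172465
  P(Z=C)·p_C = 0.27 × 1.17883e-06 = 3.18285e-07
Sum: 0.158834 + 0.00172465 + 3.18285e-07 = 0.160559
So the posterior for Cluster B is 0.00172465 / 0.160559 ≈ 0.011.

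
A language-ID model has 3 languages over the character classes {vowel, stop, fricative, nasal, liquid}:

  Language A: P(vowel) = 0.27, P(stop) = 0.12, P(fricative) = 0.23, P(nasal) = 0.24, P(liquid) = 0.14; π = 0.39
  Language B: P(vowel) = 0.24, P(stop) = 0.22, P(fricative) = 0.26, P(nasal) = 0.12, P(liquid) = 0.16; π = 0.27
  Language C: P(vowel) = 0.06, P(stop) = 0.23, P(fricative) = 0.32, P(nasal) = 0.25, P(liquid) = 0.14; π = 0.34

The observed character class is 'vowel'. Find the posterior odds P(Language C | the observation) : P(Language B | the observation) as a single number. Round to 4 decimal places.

0.3148

The posterior odds equal the prior odds times the likelihood ratio: (π_i/π_j)·(f_i(x)/f_j(x)).
Categorical probabilities:
  p_A = P(vowel | comp) = 0.27
  p_B = P(vowel | comp) = 0.24
  p_C = P(vowel | comp) = 0.06
Posterior odds = (π_C·p_C) / (π_B·p_B) = (0.34·0.06) / (0.27·0.24) = 0.0204 / 0.0648 ≈ 0.3148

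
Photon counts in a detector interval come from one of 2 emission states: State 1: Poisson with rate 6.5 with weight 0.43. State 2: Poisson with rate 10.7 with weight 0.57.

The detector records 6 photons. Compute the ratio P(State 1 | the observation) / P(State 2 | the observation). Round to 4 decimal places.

2.5282

Only the two components matter; the odds are (w_i f_i(x)) / (w_j f_j(x)).
Poisson probabilities:
  f_1 = e^(−6.5)·6.5^6/6! = 0.157483
  f_2 = e^(−10.7)·10.7^6/6! = 0.0469915
Odds = (0.43/0.57) × (0.157483/0.0469915) = 0.754386 × 3.35131 ≈ 2.5282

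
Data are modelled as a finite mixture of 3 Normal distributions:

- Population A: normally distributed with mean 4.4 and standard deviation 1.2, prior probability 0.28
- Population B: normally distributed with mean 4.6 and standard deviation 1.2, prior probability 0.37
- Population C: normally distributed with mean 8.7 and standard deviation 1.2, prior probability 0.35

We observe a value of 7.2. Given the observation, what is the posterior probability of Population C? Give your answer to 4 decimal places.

By Bayes' theorem, P(k | x) = w_k f_k(x) / Σ_j w_j f_j(x).
Evaluate each component's likelihood at the observed value:
  p_A = 0.0218516
  p_B = 0.0317939
  p_C = 0.152208
Weight by the priors:
  w_A·p_A = 0.28 × 0.0218516 = 0.00611844
  w_B·p_B = 0.37 × 0.0317939 = 0.0117637
  w_C·p_C = 0.35 × 0.152208 = 0.0532726
Sum: 0.00611844 + 0.0117637 + 0.0532726 = 0.0711548
P(Population C | the observation) = 0.0532726 / 0.0711548 ≈ 0.7487

0.7487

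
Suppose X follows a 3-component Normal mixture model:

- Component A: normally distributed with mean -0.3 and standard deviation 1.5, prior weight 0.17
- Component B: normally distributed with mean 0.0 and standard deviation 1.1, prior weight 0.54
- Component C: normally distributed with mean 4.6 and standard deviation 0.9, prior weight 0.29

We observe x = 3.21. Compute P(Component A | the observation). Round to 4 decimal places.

Posterior ∝ prior × likelihood, so P(k | x) ∝ w_k f_k(x); normalise over all components.
Normal densities:
  L_A = (1/(1.5·√(2π)))·exp(−(3.21−-0.3)²/(2·1.5²)) = 0.265962·exp(-2.73780) = 0.0172111
  L_B = (1/(1.1·√(2π)))·exp(−(3.21−0.0)²/(2·1.1²)) = 0.362675·exp(-4.25789) = 0.00513261
  L_C = (1/(0.9·√(2π)))·exp(−(3.21−4.6)²/(2·0.9²)) = 0.443269·exp(-1.19265) = 0.134494
Unnormalised posteriors:
  w_A·L_A = 0.17 × 0.0172111 = 0.00292588
  w_B·L_B = 0.54 × 0.00513261 = 0.00277161
  w_C·L_C = 0.29 × 0.134494 = 0.0390034
Marginal: 0.00292588 + 0.00277161 + 0.0390034 = 0.0447009
Responsibility of Component A: 0.00292588 / 0.0447009 ≈ 0.0655

0.0655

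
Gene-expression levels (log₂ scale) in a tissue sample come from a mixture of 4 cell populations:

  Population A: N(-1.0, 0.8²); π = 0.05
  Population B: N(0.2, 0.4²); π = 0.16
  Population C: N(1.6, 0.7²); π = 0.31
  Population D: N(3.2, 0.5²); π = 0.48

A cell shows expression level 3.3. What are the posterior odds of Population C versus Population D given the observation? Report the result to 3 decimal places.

The posterior odds equal the prior odds times the likelihood ratio: (P(Z=i)/P(Z=j))·(f_i(x)/f_j(x)).
Normal densities:
  f_A = (1/(0.8·√(2π)))·exp(−(3.3−-1.0)²/(2·0.8²)) = 0.498678·exp(-14.44531) = 2.65644e-07
  f_B = (1/(0.4·√(2π)))·exp(−(3.3−0.2)²/(2·0.4²)) = 0.997356·exp(-30.03125) = 9.04574e-14
  f_C = (1/(0.7·√(2π)))·exp(−(3.3−1.6)²/(2·0.7²)) = 0.569918·exp(-2.94898) = 0.0298598
  f_D = (1/(0.5·√(2π)))·exp(−(3.3−3.2)²/(2·0.5²)) = 0.797885·exp(-0.02000) = 0.782085
Posterior odds = (P(Z=C)·f_C) / (P(Z=D)·f_D) = (0.31·0.0298598) / (0.48·0.782085) = 0.00925653 / 0.375401 ≈ 0.025

0.025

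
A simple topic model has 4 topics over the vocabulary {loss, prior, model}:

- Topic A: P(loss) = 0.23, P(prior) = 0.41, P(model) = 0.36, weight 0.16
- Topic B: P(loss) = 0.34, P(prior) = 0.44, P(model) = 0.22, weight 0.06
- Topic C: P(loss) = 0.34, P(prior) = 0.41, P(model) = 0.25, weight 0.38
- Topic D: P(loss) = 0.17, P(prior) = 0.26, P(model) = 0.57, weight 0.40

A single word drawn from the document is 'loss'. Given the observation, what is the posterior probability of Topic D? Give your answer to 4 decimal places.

P(component k | x) = π_k·f_k(x) / marginal(x), where marginal(x) = Σ_j π_j·f_j(x).
Evaluate each component's likelihood at the observed value:
  f_A = 0.23
  f_B = 0.34
  f_C = 0.34
  f_D = 0.17
Prior × likelihood for each component:
  π_A·f_A = 0.16 × 0.23 = 0.0368
  π_B·f_B = 0.06 × 0.34 = 0.0204
  π_C·f_C = 0.38 × 0.34 = 0.1292
  π_D·f_D = 0.40 × 0.17 = 0.068
Sum: 0.0368 + 0.0204 + 0.1292 + 0.068 = 0.2544
So the posterior for Topic D is 0.068 / 0.2544 ≈ 0.2673.

0.2673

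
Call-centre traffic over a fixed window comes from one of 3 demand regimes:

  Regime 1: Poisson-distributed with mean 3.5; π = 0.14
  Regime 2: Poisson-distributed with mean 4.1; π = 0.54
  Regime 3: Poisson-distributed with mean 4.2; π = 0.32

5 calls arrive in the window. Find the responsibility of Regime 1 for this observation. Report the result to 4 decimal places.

Apply Bayes' rule: the posterior for each component is proportional to its prior times its likelihood at x.
Poisson probabilities:
  p_1 = 0.132169
  p_2 = 0.160004
  p_3 = 0.163316
Prior × likelihood for each component:
  w_1·p_1 = 0.14 × 0.132169 = 0.0185036
  w_2·p_2 = 0.54 × 0.160004 = 0.0864021
  w_3·p_3 = 0.32 × 0.163316 = 0.0522611
Denominator: 0.0185036 + 0.0864021 + 0.0522611 = 0.157167
P(Regime 1 | x) = 0.0185036 / 0.157167 ≈ 0.1177

0.1177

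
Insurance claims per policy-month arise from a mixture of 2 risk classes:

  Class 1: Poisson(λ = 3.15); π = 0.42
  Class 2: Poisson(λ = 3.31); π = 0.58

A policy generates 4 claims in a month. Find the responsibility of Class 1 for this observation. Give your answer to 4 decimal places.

0.4107

Posterior ∝ prior × likelihood, so P(k | x) ∝ π_k f_k(x); normalise over all components.
Component likelihoods at x = 4 claims:
  L_1 = e^(−3.15)·3.15^4/4! = 0.175794
  L_2 = e^(−3.31)·3.31^4/4! = 0.182636
Prior × likelihood for each component:
  π_1·L_1 = 0.42 × 0.175794 = 0.0738334
  π_2·L_2 = 0.58 × 0.182636 = 0.105929
Sum: 0.0738334 + 0.105929 = 0.179762
P(Class 1 | 4 claims) ≈ 0.4107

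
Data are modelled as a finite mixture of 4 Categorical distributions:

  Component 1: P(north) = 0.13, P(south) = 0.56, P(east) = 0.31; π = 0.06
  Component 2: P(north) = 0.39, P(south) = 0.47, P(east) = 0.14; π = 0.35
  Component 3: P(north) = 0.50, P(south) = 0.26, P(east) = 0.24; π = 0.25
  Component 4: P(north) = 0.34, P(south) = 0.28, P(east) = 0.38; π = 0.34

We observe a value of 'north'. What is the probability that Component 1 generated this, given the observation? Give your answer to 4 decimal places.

0.0203

P(component k | x) = π_k·f_k(x) / marginal(x), where marginal(x) = Σ_j π_j·f_j(x).
Evaluate each component's likelihood at the observed value:
  L_1 = 0.13
  L_2 = 0.39
  L_3 = 0.5
  L_4 = 0.34
Weight by the priors:
  π_1·L_1 = 0.06 × 0.13 = 0.0078
  π_2·L_2 = 0.35 × 0.39 = 0.1365
  π_3·L_3 = 0.25 × 0.5 = 0.125
  π_4·L_4 = 0.34 × 0.34 = 0.1156
Sum: 0.0078 + 0.1365 + 0.125 + 0.1156 = 0.3849
P(Component 1 | data) = 0.0078 / 0.3849 ≈ 0.0203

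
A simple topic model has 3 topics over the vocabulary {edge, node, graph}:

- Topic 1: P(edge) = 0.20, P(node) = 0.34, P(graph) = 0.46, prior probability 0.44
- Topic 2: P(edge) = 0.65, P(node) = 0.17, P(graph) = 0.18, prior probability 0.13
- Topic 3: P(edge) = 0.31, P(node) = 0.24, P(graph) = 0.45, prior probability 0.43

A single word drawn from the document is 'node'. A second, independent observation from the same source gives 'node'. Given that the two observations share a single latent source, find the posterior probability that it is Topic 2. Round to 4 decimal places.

By Bayes' theorem, P(k | x) = w_k f_k(x) / Σ_j w_j f_j(x).
Since both observations come from the same component, the likelihood for component k is f_k(x₁)·f_k(x₂).
  p_1 = [P(node | comp) = 0.34] × [0.34] = 0.1156
  p_2 = [P(node | comp) = 0.17] × [0.17] = 0.0289
  p_3 = [P(node | comp) = 0.24] × [0.24] = 0.0576
Multiply by the mixture weights:
  w_1·p_1 = 0.44 × 0.1156 = 0.050864
  w_2·p_2 = 0.13 × 0.0289 = 0.003757
  w_3·p_3 = 0.43 × 0.0576 = 0.024768
Evidence: 0.050864 + 0.003757 + 0.024768 = 0.079389
P(Topic 2 | x) = 0.003757 / 0.079389 ≈ 0.0473

0.0473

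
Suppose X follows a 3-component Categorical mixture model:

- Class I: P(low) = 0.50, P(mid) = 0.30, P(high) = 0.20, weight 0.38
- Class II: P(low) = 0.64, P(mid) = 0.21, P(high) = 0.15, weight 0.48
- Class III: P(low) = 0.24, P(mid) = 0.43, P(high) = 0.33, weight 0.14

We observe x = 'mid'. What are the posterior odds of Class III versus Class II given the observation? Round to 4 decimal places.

Since P(k|x) ∝ P(Z=k) f_k(x), the posterior odds are P(Z=i) f_i(x) / (P(Z=j) f_j(x)).
Evaluate each component's likelihood at the observed value:
  p_I = 0.3
  p_II = 0.21
  p_III = 0.43
Odds = (0.14/0.48) × (0.43/0.21) = 0.291667 × 2.04762 ≈ 0.5972

0.5972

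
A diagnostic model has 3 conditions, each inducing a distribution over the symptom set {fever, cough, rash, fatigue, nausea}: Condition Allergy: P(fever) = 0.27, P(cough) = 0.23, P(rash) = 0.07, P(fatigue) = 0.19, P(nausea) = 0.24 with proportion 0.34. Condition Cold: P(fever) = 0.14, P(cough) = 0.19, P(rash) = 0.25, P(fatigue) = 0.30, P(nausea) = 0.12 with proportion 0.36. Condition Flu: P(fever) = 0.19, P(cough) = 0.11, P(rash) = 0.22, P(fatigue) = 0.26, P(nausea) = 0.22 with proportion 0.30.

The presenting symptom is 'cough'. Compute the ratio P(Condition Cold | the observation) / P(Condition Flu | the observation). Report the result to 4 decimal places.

2.0727

The posterior odds equal the prior odds times the likelihood ratio: (π_i/π_j)·(f_i(x)/f_j(x)).
Component likelihoods at x = 'cough':
  f_Allergy = 0.23
  f_Cold = 0.19
  f_Flu = 0.11
Odds = (0.36/0.30) × (0.19/0.11) = 1.2 × 1.72727 ≈ 2.0727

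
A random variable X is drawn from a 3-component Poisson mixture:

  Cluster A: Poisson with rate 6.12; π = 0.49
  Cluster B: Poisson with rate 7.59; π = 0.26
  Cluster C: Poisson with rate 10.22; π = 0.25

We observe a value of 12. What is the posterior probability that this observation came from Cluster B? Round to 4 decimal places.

By Bayes' theorem, P(k | x) = P(Z=k) f_k(x) / Σ_j P(Z=j) f_j(x).
Component likelihoods at x = 12:
  L_A = 0.0126706
  L_B = 0.0385717
  L_C = 0.0987607
Weight by the priors:
  P(Z=A)·L_A = 0.49 × 0.0126706 = 0.0062086
  P(Z=B)·L_B = 0.26 × 0.0385717 = 0.0100287
  P(Z=C)·L_C = 0.25 × 0.0987607 = 0.0246902
Normaliser: 0.0062086 + 0.0100287 + 0.0246902 = 0.0409274
Responsibility of Cluster B: 0.0100287 / 0.0409274 ≈ 0.2450

0.2450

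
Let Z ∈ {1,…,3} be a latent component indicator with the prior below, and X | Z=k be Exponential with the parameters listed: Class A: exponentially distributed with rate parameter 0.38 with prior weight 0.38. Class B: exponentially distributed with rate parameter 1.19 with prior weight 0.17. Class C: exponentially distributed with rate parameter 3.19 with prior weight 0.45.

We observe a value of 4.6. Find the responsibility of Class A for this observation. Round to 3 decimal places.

0.967

The responsibility of component k is π_k f_k(x) divided by Σ_j π_j f_j(x).
Evaluate each component's likelihood at the observed value:
  p_A = 0.38·e^(−0.38·4.6) = 0.38·e^(−1.7480) = 0.0661663
  p_B = 1.19·e^(−1.19·4.6) = 1.19·e^(−5.4740) = 0.00499136
  p_C = 3.19·e^(−3.19·4.6) = 3.19·e^(−14.6740) = 1.35193e-06
Multiply by the mixture weights:
  π_A·p_A = 0.38 × 0.0661663 = 0.0251432
  π_B·p_B = 0.17 × 0.00499136 = 0.000848531
  π_C·p_C = 0.45 × 1.35193e-06 = 6.08367e-07
Denominator: 0.0251432 + 0.000848531 + 6.08367e-07 = 0.0259923
P(Class A | data) = 0.0251432 / 0.0259923 ≈ 0.967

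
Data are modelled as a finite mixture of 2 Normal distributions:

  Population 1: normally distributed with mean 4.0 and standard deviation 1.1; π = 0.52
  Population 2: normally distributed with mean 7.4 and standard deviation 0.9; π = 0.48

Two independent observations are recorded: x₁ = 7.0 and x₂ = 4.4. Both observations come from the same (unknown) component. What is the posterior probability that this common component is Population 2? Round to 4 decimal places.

0.1754

Apply Bayes' rule: the posterior for each component is proportional to its prior times its likelihood at x.
Since both observations come from the same component, the likelihood for component k is f_k(x₁)·f_k(x₂).
  f_1 = [(1/(1.1·√(2π)))·exp(−(7.0−4.0)²/(2·1.1²)) = 0.362675·exp(-3.71901) = 0.00879777] × [0.339472] = 0.00298659
  f_2 = [(1/(0.9·√(2π)))·exp(−(7.0−7.4)²/(2·0.9²)) = 0.443269·exp(-0.09877) = 0.401582] × [0.00171364] = 0.000688168
Weight by the priors:
  π_1·f_1 = 0.52 × 0.00298659 = 0.00155303
  π_2·f_2 = 0.48 × 0.000688168 = 0.000330321
Normaliser: 0.00155303 + 0.000330321 = 0.00188335
So the posterior for Population 2 is 0.000330321 / 0.00188335 ≈ 0.1754.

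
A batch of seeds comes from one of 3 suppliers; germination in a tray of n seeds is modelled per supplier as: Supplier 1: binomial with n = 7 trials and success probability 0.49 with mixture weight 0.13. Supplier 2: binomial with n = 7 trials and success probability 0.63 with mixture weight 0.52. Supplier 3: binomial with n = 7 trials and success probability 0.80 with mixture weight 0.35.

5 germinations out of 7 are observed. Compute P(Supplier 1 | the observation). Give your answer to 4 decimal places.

Apply Bayes' rule: the posterior for each component is proportional to its prior times its likelihood at x.
Evaluate each component's likelihood at the observed value:
  f_1 = 0.154291
  f_2 = 0.285316
  f_3 = 0.275251
Multiply by the mixture weights:
  P(Z=1)·f_1 = 0.13 × 0.154291 = 0.0200578
  P(Z=2)·f_2 = 0.52 × 0.285316 = 0.148364
  P(Z=3)·f_3 = 0.35 × 0.275251 = 0.0963379
Sum: 0.0200578 + 0.148364 + 0.0963379 = 0.26476
P(Supplier 1 | data) = 0.0200578 / 0.26476 ≈ 0.0758

0.0758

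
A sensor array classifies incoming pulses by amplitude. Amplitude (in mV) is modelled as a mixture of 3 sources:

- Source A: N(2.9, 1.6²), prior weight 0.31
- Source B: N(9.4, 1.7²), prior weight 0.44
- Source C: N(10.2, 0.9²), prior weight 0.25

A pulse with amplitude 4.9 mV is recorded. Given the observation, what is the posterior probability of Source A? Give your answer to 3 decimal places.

0.919

Posterior ∝ prior × likelihood, so P(k | x) ∝ π_k f_k(x); normalise over all components.
Evaluate each component's likelihood at the observed value:
  p_A = 0.114156
  p_B = 0.007062
  p_C = 1.30682e-08
Unnormalised posteriors:
  π_A·p_A = 0.31 × 0.114156 = 0.0353883
  π_B·p_B = 0.44 × 0.007062 = 0.00310728
  π_C·p_C = 0.25 × 1.30682e-08 = 3.26705e-09
Normaliser: 0.0353883 + 0.00310728 + 3.26705e-09 = 0.0384955
So the posterior for Source A is 0.0353883 / 0.0384955 ≈ 0.919.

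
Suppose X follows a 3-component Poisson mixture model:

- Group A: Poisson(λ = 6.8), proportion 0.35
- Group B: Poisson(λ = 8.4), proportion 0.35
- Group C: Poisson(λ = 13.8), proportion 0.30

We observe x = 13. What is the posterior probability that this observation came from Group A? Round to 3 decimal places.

0.084

By Bayes' theorem, P(k | x) = π_k f_k(x) / Σ_j π_j f_j(x).
Evaluate each component's likelihood at the observed value:
  p_A = e^(−6.8)·6.8^13/13! = 0.0118887
  p_B = e^(−8.4)·8.4^13/13! = 0.0374349
  p_C = e^(−13.8)·13.8^13/13! = 0.10737
Unnormalised posteriors:
  π_A·p_A = 0.35 × 0.0118887 = 0.00416103
  π_B·p_B = 0.35 × 0.0374349 = 0.0131022
  π_C·p_C = 0.30 × 0.10737 = 0.0322111
Evidence: 0.00416103 + 0.0131022 + 0.0322111 = 0.0494743
So the posterior for Group A is 0.00416103 / 0.0494743 ≈ 0.084.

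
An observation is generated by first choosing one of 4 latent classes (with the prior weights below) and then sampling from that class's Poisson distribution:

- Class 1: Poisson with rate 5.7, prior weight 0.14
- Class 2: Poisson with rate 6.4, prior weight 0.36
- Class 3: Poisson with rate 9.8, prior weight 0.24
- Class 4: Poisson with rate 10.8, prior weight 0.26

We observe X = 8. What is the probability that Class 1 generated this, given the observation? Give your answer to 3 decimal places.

0.121

The responsibility of component k is w_k f_k(x) divided by Σ_j w_j f_j(x).
Component likelihoods at x = 8:
  p_1 = e^(−5.7)·5.7^8/8! = 0.0924698
  p_2 = e^(−6.4)·6.4^8/8! = 0.115994
  p_3 = e^(−9.8)·9.8^8/8! = 0.117004
  p_4 = e^(−10.8)·10.8^8/8! = 0.093646
Prior × likelihood for each component:
  w_1·p_1 = 0.14 × 0.0924698 = 0.0129458
  w_2·p_2 = 0.36 × 0.115994 = 0.0417577
  w_3·p_3 = 0.24 × 0.117004 = 0.0280811
  w_4·p_4 = 0.26 × 0.093646 = 0.024348
Marginal: 0.0129458 + 0.0417577 + 0.0280811 + 0.024348 = 0.107133
P(Class 1 | data) = 0.0129458 / 0.107133 ≈ 0.121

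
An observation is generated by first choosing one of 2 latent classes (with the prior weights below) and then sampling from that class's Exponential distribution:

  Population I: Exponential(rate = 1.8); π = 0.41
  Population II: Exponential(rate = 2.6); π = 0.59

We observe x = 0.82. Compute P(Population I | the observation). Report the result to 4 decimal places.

Apply Bayes' rule: the posterior for each component is proportional to its prior times its likelihood at x.
Exponential densities:
  L_I = 0.41139
  L_II = 0.30836
Prior × likelihood for each component:
  w_I·L_I = 0.41 × 0.41139 = 0.16867
  w_II·L_II = 0.59 × 0.30836 = 0.181932
Evidence: 0.16867 + 0.181932 = 0.350602
So the posterior for Population I is 0.16867 / 0.350602 ≈ 0.4811.

0.4811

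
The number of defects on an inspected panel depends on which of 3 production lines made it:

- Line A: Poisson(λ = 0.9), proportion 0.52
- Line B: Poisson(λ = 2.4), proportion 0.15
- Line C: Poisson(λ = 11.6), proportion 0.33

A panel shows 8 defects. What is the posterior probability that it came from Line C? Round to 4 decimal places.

0.9850

Posterior ∝ prior × likelihood, so P(k | x) ∝ π_k f_k(x); normalise over all components.
Poisson probabilities:
  p_A = 4.34065e-06
  p_B = 0.00247664
  p_C = 0.0745294
Multiply by the mixture weights:
  π_A·p_A = 0.52 × 4.34065e-06 = 2.25714e-06
  π_B·p_B = 0.15 × 0.00247664 = 0.000371496
  π_C·p_C = 0.33 × 0.0745294 = 0.0245947
Evidence: 2.25714e-06 + 0.000371496 + 0.0245947 = 0.0249684
So the posterior for Line C is 0.0245947 / 0.0249684 ≈ 0.9850.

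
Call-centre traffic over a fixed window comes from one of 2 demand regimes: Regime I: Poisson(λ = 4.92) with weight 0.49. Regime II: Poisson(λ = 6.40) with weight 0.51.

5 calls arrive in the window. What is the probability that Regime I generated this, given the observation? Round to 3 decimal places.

Posterior ∝ prior × likelihood, so P(k | x) ∝ π_k f_k(x); normalise over all components.
Evaluate each component's likelihood at the observed value:
  f_I = 0.175354
  f_II = 0.148674
Weight by the priors:
  π_I·f_I = 0.49 × 0.175354 = 0.0859234
  π_II·f_II = 0.51 × 0.148674 = 0.0758236
Normaliser: 0.0859234 + 0.0758236 = 0.161747
P(Regime I | data) ≈ 0.531

0.531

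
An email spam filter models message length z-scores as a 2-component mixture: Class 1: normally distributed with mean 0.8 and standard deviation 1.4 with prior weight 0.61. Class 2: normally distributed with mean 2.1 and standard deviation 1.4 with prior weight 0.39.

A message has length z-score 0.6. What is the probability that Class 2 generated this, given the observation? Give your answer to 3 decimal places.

The responsibility of component k is π_k f_k(x) divided by Σ_j π_j f_j(x).
Component likelihoods at x = 0.6:
  f_1 = (1/(1.4·√(2π)))·exp(−(0.6−0.8)²/(2·1.4²)) = 0.284959·exp(-0.01020) = 0.282066
  f_2 = (1/(1.4·√(2π)))·exp(−(0.6−2.1)²/(2·1.4²)) = 0.284959·exp(-0.57398) = 0.160511
Multiply by the mixture weights:
  π_1·f_1 = 0.61 × 0.282066 = 0.17206
  π_2·f_2 = 0.39 × 0.160511 = 0.0625994
Normaliser: 0.17206 + 0.0625994 = 0.23466
Responsibility of Class 2: 0.0625994 / 0.23466 ≈ 0.267

0.267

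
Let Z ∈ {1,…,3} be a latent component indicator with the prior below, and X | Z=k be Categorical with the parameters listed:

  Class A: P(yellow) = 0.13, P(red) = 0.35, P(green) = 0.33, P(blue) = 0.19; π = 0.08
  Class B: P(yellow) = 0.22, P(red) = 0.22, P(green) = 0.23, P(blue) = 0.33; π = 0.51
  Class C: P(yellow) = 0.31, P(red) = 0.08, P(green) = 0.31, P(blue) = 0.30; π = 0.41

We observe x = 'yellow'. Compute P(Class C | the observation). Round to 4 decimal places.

Apply Bayes' rule: the posterior for each component is proportional to its prior times its likelihood at x.
Component likelihoods at x = 'yellow':
  f_A = P(yellow | comp) = 0.13
  f_B = P(yellow | comp) = 0.22
  f_C = P(yellow | comp) = 0.31
Weight by the priors:
  π_A·f_A = 0.08 × 0.13 = 0.0104
  π_B·f_B = 0.51 × 0.22 = 0.1122
  π_C·f_C = 0.41 × 0.31 = 0.1271
Sum: 0.0104 + 0.1122 + 0.1271 = 0.2497
Responsibility of Class C: 0.1271 / 0.2497 ≈ 0.5090

0.5090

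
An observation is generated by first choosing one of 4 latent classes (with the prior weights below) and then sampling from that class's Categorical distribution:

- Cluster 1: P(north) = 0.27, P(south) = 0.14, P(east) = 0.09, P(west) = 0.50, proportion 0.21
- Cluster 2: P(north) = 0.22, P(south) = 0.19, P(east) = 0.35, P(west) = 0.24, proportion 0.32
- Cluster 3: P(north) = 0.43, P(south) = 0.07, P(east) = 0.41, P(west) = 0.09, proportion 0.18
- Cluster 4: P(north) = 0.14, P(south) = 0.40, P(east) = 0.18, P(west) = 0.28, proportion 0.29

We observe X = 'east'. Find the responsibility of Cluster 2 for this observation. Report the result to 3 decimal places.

Apply Bayes' rule: the posterior for each component is proportional to its prior times its likelihood at x.
Component likelihoods at x = 'east':
  f_1 = 0.09
  f_2 = 0.35
  f_3 = 0.41
  f_4 = 0.18
Unnormalised posteriors:
  P(Z=1)·f_1 = 0.21 × 0.09 = 0.0189
  P(Z=2)·f_2 = 0.32 × 0.35 = 0.112
  P(Z=3)·f_3 = 0.18 × 0.41 = 0.0738
  P(Z=4)·f_4 = 0.29 × 0.18 = 0.0522
Denominator: 0.0189 + 0.112 + 0.0738 + 0.0522 = 0.2569
Responsibility of Cluster 2: 0.112 / 0.2569 ≈ 0.436

0.436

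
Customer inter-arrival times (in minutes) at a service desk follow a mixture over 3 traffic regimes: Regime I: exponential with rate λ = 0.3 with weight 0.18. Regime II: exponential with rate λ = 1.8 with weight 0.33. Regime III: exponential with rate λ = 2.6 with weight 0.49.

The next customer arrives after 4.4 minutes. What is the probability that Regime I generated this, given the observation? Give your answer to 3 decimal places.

0.984

Apply Bayes' rule: the posterior for each component is proportional to its prior times its likelihood at x.
Component likelihoods at x = 4.4 minutes:
  f_I = 0.3·e^(−0.3·4.4) = 0.3·e^(−1.3200) = 0.0801406
  f_II = 1.8·e^(−1.8·4.4) = 1.8·e^(−7.9200) = 0.000654124
  f_III = 2.6·e^(−2.6·4.4) = 2.6·e^(−11.4400) = 2.79669e-05
Unnormalised posteriors:
  π_I·f_I = 0.18 × 0.0801406 = 0.0144253
  π_II·f_II = 0.33 × 0.000654124 = 0.000215861
  π_III·f_III = 0.49 × 2.79669e-05 = 1.37038e-05
Evidence: 0.0144253 + 0.000215861 + 1.37038e-05 = 0.0146549
Responsibility of Regime I: 0.0144253 / 0.0146549 ≈ 0.984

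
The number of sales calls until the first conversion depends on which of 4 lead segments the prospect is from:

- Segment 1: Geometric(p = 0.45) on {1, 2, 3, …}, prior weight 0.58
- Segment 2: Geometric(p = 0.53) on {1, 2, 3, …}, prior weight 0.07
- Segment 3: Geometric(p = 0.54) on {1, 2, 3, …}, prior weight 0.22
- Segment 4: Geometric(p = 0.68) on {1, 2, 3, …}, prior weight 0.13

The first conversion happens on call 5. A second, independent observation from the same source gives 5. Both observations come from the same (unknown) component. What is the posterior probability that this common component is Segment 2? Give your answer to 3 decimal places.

0.040

By Bayes' theorem, P(k | x) = π_k f_k(x) / Σ_j π_j f_j(x).
Since both observations come from the same component, the likelihood for component k is f_k(x₁)·f_k(x₂).
  f_1 = [0.0411778] × [0.0411778] = 0.00169561
  f_2 = [0.0258623] × [0.0258623] = 0.000668859
  f_3 = [0.0241783] × [0.0241783] = 0.000584588
  f_4 = [0.00713032] × [0.00713032] = 5.08414e-05
Multiply by the mixture weights:
  π_1·f_1 = 0.58 × 0.00169561 = 0.000983455
  π_2·f_2 = 0.07 × 0.000668859 = 4.68201e-05
  π_3·f_3 = 0.22 × 0.000584588 = 0.000128609
  π_4·f_4 = 0.13 × 5.08414e-05 = 6.60938e-06
Sum: 0.000983455 + 4.68201e-05 + 0.000128609 + 6.60938e-06 = 0.00116549
P(Segment 2 | x) ≈ 0.040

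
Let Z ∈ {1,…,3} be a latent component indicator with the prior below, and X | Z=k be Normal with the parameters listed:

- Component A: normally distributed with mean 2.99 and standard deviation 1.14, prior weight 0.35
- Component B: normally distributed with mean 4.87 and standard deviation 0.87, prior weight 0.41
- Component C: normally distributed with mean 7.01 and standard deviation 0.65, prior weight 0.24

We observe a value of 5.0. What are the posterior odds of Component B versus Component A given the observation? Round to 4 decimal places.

7.1830

Posterior odds = (π_i f_i(x)) / (π_j f_j(x)); the normalising sum cancels.
Normal densities:
  L_A = (1/(1.14·√(2π)))·exp(−(5.0−2.99)²/(2·1.14²)) = 0.349949·exp(-1.55436) = 0.0739527
  L_B = (1/(0.87·√(2π)))·exp(−(5.0−4.87)²/(2·0.87²)) = 0.458554·exp(-0.01116) = 0.453464
  L_C = (1/(0.65·√(2π)))·exp(−(5.0−7.01)²/(2·0.65²)) = 0.613757·exp(-4.78118) = 0.00514701
Odds = (0.41/0.35) × (0.453464/0.0739527) = 1.17143 × 6.13181 ≈ 7.1830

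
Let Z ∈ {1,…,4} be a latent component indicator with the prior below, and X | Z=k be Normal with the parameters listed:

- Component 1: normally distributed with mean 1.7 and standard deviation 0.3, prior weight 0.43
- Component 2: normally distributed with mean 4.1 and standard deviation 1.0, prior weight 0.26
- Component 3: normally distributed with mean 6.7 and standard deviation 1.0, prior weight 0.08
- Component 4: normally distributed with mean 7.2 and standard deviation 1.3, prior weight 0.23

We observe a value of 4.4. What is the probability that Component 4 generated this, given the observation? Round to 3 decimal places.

0.064

By Bayes' theorem, P(k | x) = w_k f_k(x) / Σ_j w_j f_j(x).
Normal densities:
  p_1 = (1/(0.3·√(2π)))·exp(−(4.4−1.7)²/(2·0.3²)) = 1.329808·exp(-40.50000) = 3.42659e-18
  p_2 = (1/(1.0·√(2π)))·exp(−(4.4−4.1)²/(2·1.0²)) = 0.398942·exp(-0.04500) = 0.381388
  p_3 = (1/(1.0·√(2π)))·exp(−(4.4−6.7)²/(2·1.0²)) = 0.398942·exp(-2.64500) = 0.028327
  p_4 = (1/(1.3·√(2π)))·exp(−(4.4−7.2)²/(2·1.3²)) = 0.306879·exp(-2.31953) = 0.0301723
Unnormalised posteriors:
  w_1·p_1 = 0.43 × 3.42659e-18 = 1.47343e-18
  w_2·p_2 = 0.26 × 0.381388 = 0.0991608
  w_3·p_3 = 0.08 × 0.028327 = 0.00226616
  w_4·p_4 = 0.23 × 0.0301723 = 0.00693964
Evidence: 1.47343e-18 + 0.0991608 + 0.00226616 + 0.00693964 = 0.108367
So the posterior for Component 4 is 0.00693964 / 0.108367 ≈ 0.064.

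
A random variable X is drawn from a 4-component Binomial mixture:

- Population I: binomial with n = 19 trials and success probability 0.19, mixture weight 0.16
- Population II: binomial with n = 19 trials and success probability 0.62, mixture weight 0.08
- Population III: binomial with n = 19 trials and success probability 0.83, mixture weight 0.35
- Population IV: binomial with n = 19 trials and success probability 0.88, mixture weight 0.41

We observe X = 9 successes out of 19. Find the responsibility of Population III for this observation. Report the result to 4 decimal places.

0.0174

Apply Bayes' rule: the posterior for each component is proportional to its prior times its likelihood at x.
Component likelihoods at x = 9 successes out of 19:
  p_I = C(19,9)·0.19^9·0.81^10 = 92378·3.22688e-07·0.121577 = 0.00362411
  p_II = C(19,9)·0.62^9·0.38^10 = 92378·0.0135371·6.27821e-05 = 0.0785109
  p_III = C(19,9)·0.83^9·0.17^10 = 92378·0.18694·2.01599e-08 = 0.000348145
  p_IV = C(19,9)·0.88^9·0.12^10 = 92378·0.316478·6.19174e-10 = 1.81019e-05
Weight by the priors:
  π_I·p_I = 0.16 × 0.00362411 = 0.000579857
  π_II·p_II = 0.08 × 0.0785109 = 0.00628087
  π_III·p_III = 0.35 × 0.000348145 = 0.000121851
  π_IV·p_IV = 0.41 × 1.81019e-05 = 7.42179e-06
Sum: 0.000579857 + 0.00628087 + 0.000121851 + 7.42179e-06 = 0.00699
So the posterior for Population III is 0.000121851 / 0.00699 ≈ 0.0174.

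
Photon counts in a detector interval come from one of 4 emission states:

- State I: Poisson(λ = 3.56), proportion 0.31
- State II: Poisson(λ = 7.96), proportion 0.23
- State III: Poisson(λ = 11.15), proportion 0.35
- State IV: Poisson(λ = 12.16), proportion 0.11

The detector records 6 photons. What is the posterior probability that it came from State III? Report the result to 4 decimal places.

By Bayes' theorem, P(k | x) = w_k f_k(x) / Σ_j w_j f_j(x).
Evaluate each component's likelihood at the observed value:
  L_I = 0.0804043
  L_II = 0.123356
  L_III = 0.0383648
  L_IV = 0.0235098
Weight by the priors:
  w_I·L_I = 0.31 × 0.0804043 = 0.0249253
  w_II·L_II = 0.23 × 0.123356 = 0.028372
  w_III·L_III = 0.35 × 0.0383648 = 0.0134277
  w_IV·L_IV = 0.11 × 0.0235098 = 0.00258607
Marginal: 0.0249253 + 0.028372 + 0.0134277 + 0.00258607 = 0.0693111
Responsibility of State III: 0.0134277 / 0.0693111 ≈ 0.1937

0.1937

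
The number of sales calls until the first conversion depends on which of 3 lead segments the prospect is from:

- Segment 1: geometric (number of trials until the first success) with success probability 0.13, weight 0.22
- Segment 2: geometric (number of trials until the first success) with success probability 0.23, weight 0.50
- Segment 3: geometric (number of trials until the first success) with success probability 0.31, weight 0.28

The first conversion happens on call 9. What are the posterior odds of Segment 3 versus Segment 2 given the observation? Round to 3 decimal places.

0.314

Only the two components matter; the odds are (P(Z=i) f_i(x)) / (P(Z=j) f_j(x)).
Evaluate each component's likelihood at the observed value:
  f_1 = 0.13·(1−0.13)^8 = 0.13·0.328212 = 0.0426675
  f_2 = 0.23·(1−0.23)^8 = 0.23·0.123574 = 0.0284219
  f_3 = 0.31·(1−0.31)^8 = 0.31·0.0513798 = 0.0159277
0.00445977 / 0.014211 ≈ 0.314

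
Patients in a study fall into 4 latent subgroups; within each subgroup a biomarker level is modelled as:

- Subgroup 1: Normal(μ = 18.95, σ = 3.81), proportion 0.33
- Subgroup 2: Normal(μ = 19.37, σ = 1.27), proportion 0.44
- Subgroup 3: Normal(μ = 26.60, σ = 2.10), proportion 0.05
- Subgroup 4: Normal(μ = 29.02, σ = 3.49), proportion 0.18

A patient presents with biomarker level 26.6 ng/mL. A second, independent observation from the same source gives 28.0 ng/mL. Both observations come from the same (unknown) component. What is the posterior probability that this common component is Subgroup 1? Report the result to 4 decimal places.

0.0088

By Bayes' theorem, P(k | x) = π_k f_k(x) / Σ_j π_j f_j(x).
Since both observations come from the same component, the likelihood for component k is f_k(x₁)·f_k(x₂).
  L_1 = [0.013949] × [0.00623448] = 8.69649e-05
  L_2 = [2.88087e-08] × [2.95233e-11] = 8.5053e-19
  L_3 = [0.189973] × [0.152118] = 0.0288983
  L_4 = [0.0898828] × [0.109531] = 0.00984494
Weight by the priors:
  π_1·L_1 = 0.33 × 8.69649e-05 = 2.86984e-05
  π_2·L_2 = 0.44 × 8.5053e-19 = 3.74233e-19
  π_3·L_3 = 0.05 × 0.0288983 = 0.00144491
  π_4·L_4 = 0.18 × 0.00984494 = 0.00177209
Evidence: 2.86984e-05 + 3.74233e-19 + 0.00144491 + 0.00177209 = 0.0032457
P(Subgroup 1 | x₁, x₂) = 2.86984e-05 / 0.0032457 ≈ 0.0088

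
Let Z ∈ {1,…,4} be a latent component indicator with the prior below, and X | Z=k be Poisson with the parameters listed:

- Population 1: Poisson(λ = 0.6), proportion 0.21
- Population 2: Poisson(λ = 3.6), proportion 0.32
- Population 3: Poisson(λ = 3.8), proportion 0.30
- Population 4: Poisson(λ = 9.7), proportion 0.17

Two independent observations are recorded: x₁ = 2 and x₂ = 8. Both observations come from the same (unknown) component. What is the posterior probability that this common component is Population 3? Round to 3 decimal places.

P(component k | x) = π_k·f_k(x) / marginal(x), where marginal(x) = Σ_j π_j·f_j(x).
Since both observations come from the same component, the likelihood for component k is f_k(x₁)·f_k(x₂).
  p_1 = [e^(−0.6)·0.6^2/2! = 0.0987861] × [2.28619e-07] = 2.25844e-08
  p_2 = [e^(−3.6)·3.6^2/2! = 0.177058] × [0.0191179] = 0.00338497
  p_3 = [e^(−3.8)·3.8^2/2! = 0.161517] × [0.0241229] = 0.00389626
  p_4 = [e^(−9.7)·9.7^2/2! = 0.00288308] × [0.119123] = 0.000343442
Weight by the priors:
  π_1·p_1 = 0.21 × 2.25844e-08 = 4.74272e-09
  π_2·p_2 = 0.32 × 0.00338497 = 0.00108319
  π_3·p_3 = 0.30 × 0.00389626 = 0.00116888
  π_4·p_4 = 0.17 × 0.000343442 = 5.83852e-05
Sum: 4.74272e-09 + 0.00108319 + 0.00116888 + 5.83852e-05 = 0.00231046
P(Population 3 | data) ≈ 0.506

0.506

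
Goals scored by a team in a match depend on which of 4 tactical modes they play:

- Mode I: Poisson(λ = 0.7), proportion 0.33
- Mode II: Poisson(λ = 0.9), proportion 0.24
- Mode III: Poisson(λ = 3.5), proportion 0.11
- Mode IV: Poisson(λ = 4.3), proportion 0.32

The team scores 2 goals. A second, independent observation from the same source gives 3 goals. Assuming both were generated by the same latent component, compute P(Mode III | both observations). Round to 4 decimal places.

The responsibility of component k is π_k f_k(x) divided by Σ_j π_j f_j(x).
Since both observations come from the same component, the likelihood for component k is f_k(x₁)·f_k(x₂).
  p_I = [e^(−0.7)·0.7^2/2! = 0.121663] × [0.0283881] = 0.0034538
  p_II = [e^(−0.9)·0.9^2/2! = 0.164661] × [0.0493982] = 0.00813395
  p_III = [e^(−3.5)·3.5^2/2! = 0.184959] × [0.215785] = 0.0399115
  p_IV = [e^(−4.3)·4.3^2/2! = 0.125441] × [0.179799] = 0.0225543
Unnormalised posteriors:
  π_I·p_I = 0.33 × 0.0034538 = 0.00113975
  π_II·p_II = 0.24 × 0.00813395 = 0.00195215
  π_III·p_III = 0.11 × 0.0399115 = 0.00439026
  π_IV·p_IV = 0.32 × 0.0225543 = 0.00721736
Marginal: 0.00113975 + 0.00195215 + 0.00439026 + 0.00721736 = 0.0146995
So the posterior for Mode III is 0.00439026 / 0.0146995 ≈ 0.2987.

0.2987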